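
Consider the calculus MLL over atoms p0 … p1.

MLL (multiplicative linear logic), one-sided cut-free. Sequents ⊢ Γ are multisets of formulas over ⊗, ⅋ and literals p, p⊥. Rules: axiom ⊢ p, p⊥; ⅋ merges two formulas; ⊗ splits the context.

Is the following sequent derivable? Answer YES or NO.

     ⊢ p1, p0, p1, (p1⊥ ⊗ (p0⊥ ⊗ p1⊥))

Derivation trace:
[⊗]  ⊢ p1, p0, p1, (p1⊥ ⊗ (p0⊥ ⊗ p1⊥))
  [Ax]  ⊢ p1, p1⊥
  [⊗]  ⊢ p0, p1, (p0⊥ ⊗ p1⊥)
    [Ax]  ⊢ p0, p0⊥
    [Ax]  ⊢ p1, p1⊥

Result: YES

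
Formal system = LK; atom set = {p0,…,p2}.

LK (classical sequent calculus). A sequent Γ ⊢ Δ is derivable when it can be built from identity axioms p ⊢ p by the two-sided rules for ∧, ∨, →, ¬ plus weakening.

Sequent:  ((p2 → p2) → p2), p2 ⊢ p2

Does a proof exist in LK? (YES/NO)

Derivation trace:
[WL] ((p2 → p2) → p2), p2 ⊢ p2
  [→L] ((p2 → p2) → p2) ⊢ p2
    [→R]  ⊢ (p2 → p2)
      [Ax] p2 ⊢ p2
    [Ax] p2 ⊢ p2

Result: YES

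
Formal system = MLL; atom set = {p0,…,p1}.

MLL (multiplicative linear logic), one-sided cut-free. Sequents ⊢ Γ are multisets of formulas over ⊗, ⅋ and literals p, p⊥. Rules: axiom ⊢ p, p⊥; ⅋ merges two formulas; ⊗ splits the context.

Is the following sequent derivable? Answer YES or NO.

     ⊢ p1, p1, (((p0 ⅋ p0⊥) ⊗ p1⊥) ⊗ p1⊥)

Derivation trace:
[⊗]  ⊢ p1, p1, (((p0 ⅋ p0⊥) ⊗ p1⊥) ⊗ p1⊥)
  [⊗]  ⊢ p1, ((p0 ⅋ p0⊥) ⊗ p1⊥)
    [⅋]  ⊢ (p0 ⅋ p0⊥)
      [Ax]  ⊢ p0, p0⊥
    [Ax]  ⊢ p1, p1⊥
  [Ax]  ⊢ p1, p1⊥

Result: YES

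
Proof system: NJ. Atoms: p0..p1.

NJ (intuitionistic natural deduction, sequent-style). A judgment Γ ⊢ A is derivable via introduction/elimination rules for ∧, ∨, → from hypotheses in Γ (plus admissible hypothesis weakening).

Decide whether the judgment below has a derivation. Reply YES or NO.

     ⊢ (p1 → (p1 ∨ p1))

Proof tree:
[→I]  ⊢ (p1 → (p1 ∨ p1))
  [∨I₁] p1 ⊢ (p1 ∨ p1)
    [Ax] p1 ⊢ p1

Result: YES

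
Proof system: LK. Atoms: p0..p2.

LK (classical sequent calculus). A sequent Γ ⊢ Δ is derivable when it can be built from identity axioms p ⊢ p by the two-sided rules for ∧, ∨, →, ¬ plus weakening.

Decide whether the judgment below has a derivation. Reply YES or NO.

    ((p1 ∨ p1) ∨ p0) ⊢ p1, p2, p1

Search for a countermodel by truth-table:
  v=000: Γ:[((p1 ∨ p1) ∨ p0)=F] Δ:[p1=F, p2=F, p1=F] refutes=False
  v=001: Γ:[((p1 ∨ p1) ∨ p0)=F] Δ:[p1=F, p2=T, p1=F] refutes=False
  v=010: Γ:[((p1 ∨ p1) ∨ p0)=T] Δ:[p1=T, p2=F, p1=T] refutes=False
  v=011: Γ:[((p1 ∨ p1) ∨ p0)=T] Δ:[p1=T, p2=T, p1=T] refutes=False
  v=100: Γ:[((p1 ∨ p1) ∨ p0)=T] Δ:[p1=F, p2=F, p1=F] refutes=True  ← countermodel

Result: NO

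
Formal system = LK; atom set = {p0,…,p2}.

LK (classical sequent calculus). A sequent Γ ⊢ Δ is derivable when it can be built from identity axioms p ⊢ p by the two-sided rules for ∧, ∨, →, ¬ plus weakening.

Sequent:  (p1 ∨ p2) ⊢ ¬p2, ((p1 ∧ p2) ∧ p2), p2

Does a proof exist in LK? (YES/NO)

Proof tree:
[∨L] (p1 ∨ p2) ⊢ ¬p2, ((p1 ∧ p2) ∧ p2), p2
  [¬R] p1 ⊢ ((p1 ∧ p2) ∧ p2), ¬p2
    [∧R] p1, p2 ⊢ ((p1 ∧ p2) ∧ p2)
      [∧R] p1, p2 ⊢ (p1 ∧ p2)
        [Ax] p1 ⊢ p1
        [Ax] p2 ⊢ p2
      [Ax] p2 ⊢ p2
  [Ax] p2 ⊢ p2

Result: YES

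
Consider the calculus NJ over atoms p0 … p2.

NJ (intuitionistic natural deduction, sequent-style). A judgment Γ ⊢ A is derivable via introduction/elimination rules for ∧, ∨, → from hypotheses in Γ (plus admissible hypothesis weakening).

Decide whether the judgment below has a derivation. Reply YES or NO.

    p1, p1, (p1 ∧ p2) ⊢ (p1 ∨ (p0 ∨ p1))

Derivation (root first):
[Wk] p1, p1, (p1 ∧ p2) ⊢ (p1 ∨ (p0 ∨ p1))
  [∨I₂] p1, p1 ⊢ (p1 ∨ (p0 ∨ p1))
    [∨I₂] p1, p1 ⊢ (p0 ∨ p1)
      [Wk] p1, p1 ⊢ p1
        [Ax] p1 ⊢ p1

Result: YES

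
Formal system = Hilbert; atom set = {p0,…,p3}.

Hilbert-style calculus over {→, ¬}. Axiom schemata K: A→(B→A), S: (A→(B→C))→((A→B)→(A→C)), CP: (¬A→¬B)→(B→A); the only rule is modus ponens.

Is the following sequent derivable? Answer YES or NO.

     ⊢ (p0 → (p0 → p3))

Enumerate valuations to refute Γ ⊢ Δ:
  v=0000: Γ:[] Δ:[(p0 → (p0 → p3))=T] refutes=False
  v=0001: Γ:[] Δ:[(p0 → (p0 → p3))=T] refutes=False
  v=0010: Γ:[] Δ:[(p0 → (p0 → p3))=T] refutes=False
  v=0011: Γ:[] Δ:[(p0 → (p0 → p3))=T] refutes=False
  v=0100: Γ:[] Δ:[(p0 → (p0 → p3))=T] refutes=False
  v=0101: Γ:[] Δ:[(p0 → (p0 → p3))=T] refutes=False
  v=0110: Γ:[] Δ:[(p0 → (p0 → p3))=T] refutes=False
  v=0111: Γ:[] Δ:[(p0 → (p0 → p3))=T] refutes=False
  v=1000: Γ:[] Δ:[(p0 → (p0 → p3))=F] refutes=True  ← countermodel

Result: NO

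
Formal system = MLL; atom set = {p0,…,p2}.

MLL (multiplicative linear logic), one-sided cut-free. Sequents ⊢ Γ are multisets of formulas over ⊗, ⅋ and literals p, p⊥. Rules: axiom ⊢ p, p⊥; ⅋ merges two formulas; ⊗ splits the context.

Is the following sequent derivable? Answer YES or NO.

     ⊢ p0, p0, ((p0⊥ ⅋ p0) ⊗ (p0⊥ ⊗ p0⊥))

Derivation (root first):
[⊗]  ⊢ p0, p0, ((p0⊥ ⅋ p0) ⊗ (p0⊥ ⊗ p0⊥))
  [⅋]  ⊢ (p0⊥ ⅋ p0)
    [Ax]  ⊢ p0, p0⊥
  [⊗]  ⊢ p0, p0, (p0⊥ ⊗ p0⊥)
    [Ax]  ⊢ p0, p0⊥
    [Ax]  ⊢ p0, p0⊥

Result: YES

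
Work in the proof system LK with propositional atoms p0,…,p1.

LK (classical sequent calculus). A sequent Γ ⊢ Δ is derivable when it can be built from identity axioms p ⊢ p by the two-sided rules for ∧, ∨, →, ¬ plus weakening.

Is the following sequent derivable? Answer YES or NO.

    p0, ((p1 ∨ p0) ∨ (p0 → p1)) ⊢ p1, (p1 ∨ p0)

Derivation trace:
[∨L] p0, ((p1 ∨ p0) ∨ (p0 → p1)) ⊢ p1, (p1 ∨ p0)
  [WR] (p1 ∨ p0) ⊢ (p1 ∨ p0), p1
    [∨R] (p1 ∨ p0) ⊢ (p1 ∨ p0)
      [∨L] (p1 ∨ p0) ⊢ p1, p0
        [Ax] p1 ⊢ p1
        [Ax] p0 ⊢ p0
  [→L] p0, (p0 → p1) ⊢ p1
    [Ax] p0 ⊢ p0
    [Ax] p1 ⊢ p1

Result: YES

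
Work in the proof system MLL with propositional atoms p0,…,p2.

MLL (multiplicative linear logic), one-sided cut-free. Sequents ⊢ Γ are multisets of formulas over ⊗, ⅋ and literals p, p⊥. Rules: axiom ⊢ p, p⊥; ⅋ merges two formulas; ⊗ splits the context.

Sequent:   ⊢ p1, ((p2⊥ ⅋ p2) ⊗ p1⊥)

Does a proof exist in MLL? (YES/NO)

Proof tree:
[⊗]  ⊢ p1, ((p2⊥ ⅋ p2) ⊗ p1⊥)
  [⅋]  ⊢ (p2⊥ ⅋ p2)
    [Ax]  ⊢ p2, p2⊥
  [Ax]  ⊢ p1, p1⊥

Result: YES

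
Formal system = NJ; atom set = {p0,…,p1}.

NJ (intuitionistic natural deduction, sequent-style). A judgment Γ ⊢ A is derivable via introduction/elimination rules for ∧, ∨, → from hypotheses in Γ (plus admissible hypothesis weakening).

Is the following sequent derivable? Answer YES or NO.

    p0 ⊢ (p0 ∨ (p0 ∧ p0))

Proof tree:
[∨I₂] p0 ⊢ (p0 ∨ (p0 ∧ p0))
  [∧I] p0 ⊢ (p0 ∧ p0)
    [Ax] p0 ⊢ p0
    [Ax] p0 ⊢ p0

Result: YES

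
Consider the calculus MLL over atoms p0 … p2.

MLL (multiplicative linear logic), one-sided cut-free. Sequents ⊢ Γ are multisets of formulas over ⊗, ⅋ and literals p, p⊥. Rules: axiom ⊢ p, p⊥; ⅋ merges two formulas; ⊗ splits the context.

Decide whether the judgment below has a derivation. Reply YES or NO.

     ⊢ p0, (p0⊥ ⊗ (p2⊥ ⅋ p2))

Derivation trace:
[⊗]  ⊢ p0, (p0⊥ ⊗ (p2⊥ ⅋ p2))
  [Ax]  ⊢ p0, p0⊥
  [⅋]  ⊢ (p2⊥ ⅋ p2)
    [Ax]  ⊢ p2, p2⊥

Result: YES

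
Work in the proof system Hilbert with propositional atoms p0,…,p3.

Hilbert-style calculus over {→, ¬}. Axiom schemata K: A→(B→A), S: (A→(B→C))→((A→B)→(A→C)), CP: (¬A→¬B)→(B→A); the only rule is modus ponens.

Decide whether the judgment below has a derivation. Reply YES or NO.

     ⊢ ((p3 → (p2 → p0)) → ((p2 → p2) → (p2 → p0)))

Search for a countermodel by truth-table:
  v=0000: Γ:[] Δ:[((p3 → (p2 → p0)) → ((p2 → p2) → (p2 → p0)))=T] refutes=False
  v=0001: Γ:[] Δ:[((p3 → (p2 → p0)) → ((p2 → p2) → (p2 → p0)))=T] refutes=False
  v=0010: Γ:[] Δ:[((p3 → (p2 → p0)) → ((p2 → p2) → (p2 → p0)))=F] refutes=True  ← countermodel

Result: NO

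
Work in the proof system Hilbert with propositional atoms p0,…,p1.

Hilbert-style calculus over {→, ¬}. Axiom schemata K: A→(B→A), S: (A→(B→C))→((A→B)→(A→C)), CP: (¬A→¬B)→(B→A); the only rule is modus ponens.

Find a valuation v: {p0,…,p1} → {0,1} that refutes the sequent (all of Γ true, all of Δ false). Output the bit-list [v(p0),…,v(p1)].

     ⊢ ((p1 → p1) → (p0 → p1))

Search for a countermodel by truth-table:
  v=00: Γ:[] Δ:[((p1 → p1) → (p0 → p1))=T] refutes=False
  v=01: Γ:[] Δ:[((p1 → p1) → (p0 → p1))=T] refutes=False
  v=10: Γ:[] Δ:[((p1 → p1) → (p0 → p1))=F] refutes=True  ← countermodel

Result: [1, 0]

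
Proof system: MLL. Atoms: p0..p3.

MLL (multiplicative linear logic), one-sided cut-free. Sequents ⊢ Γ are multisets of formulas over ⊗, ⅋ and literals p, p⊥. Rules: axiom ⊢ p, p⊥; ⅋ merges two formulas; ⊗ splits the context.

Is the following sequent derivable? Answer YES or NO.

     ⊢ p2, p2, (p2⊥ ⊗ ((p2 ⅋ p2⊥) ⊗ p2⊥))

Proof tree:
[⊗]  ⊢ p2, p2, (p2⊥ ⊗ ((p2 ⅋ p2⊥) ⊗ p2⊥))
  [Ax]  ⊢ p2, p2⊥
  [⊗]  ⊢ p2, ((p2 ⅋ p2⊥) ⊗ p2⊥)
    [⅋]  ⊢ (p2 ⅋ p2⊥)
      [Ax]  ⊢ p2, p2⊥
    [Ax]  ⊢ p2, p2⊥

Result: YES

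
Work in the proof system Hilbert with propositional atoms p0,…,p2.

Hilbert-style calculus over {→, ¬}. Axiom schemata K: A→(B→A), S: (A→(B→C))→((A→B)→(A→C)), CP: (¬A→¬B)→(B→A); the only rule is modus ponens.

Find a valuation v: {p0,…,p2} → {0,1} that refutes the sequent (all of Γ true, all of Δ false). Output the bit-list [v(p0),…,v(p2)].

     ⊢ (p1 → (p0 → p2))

Search for a countermodel by truth-table:
  v=000: Γ:[] Δ:[(p1 → (p0 → p2))=T] refutes=False
  v=001: Γ:[] Δ:[(p1 → (p0 → p2))=T] refutes=False
  v=010: Γ:[] Δ:[(p1 → (p0 → p2))=T] refutes=False
  v=011: Γ:[] Δ:[(p1 → (p0 → p2))=T] refutes=False
  v=100: Γ:[] Δ:[(p1 → (p0 → p2))=T] refutes=False
  v=101: Γ:[] Δ:[(p1 → (p0 → p2))=T] refutes=False
  v=110: Γ:[] Δ:[(p1 → (p0 → p2))=F] refutes=True  ← countermodel

Result: [1, 1, 0]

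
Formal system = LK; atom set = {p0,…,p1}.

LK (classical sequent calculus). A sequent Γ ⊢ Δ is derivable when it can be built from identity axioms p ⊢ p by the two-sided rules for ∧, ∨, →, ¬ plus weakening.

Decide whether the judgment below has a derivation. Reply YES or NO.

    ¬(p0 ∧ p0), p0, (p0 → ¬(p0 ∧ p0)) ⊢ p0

Proof tree:
[→L] ¬(p0 ∧ p0), p0, (p0 → ¬(p0 ∧ p0)) ⊢ p0
  [¬L] p0, ¬(p0 ∧ p0) ⊢ p0
    [∧R] p0 ⊢ p0, (p0 ∧ p0)
      [Ax] p0 ⊢ p0
      [WR] p0 ⊢ p0, p0
        [Ax] p0 ⊢ p0
  [¬L] p0, ¬(p0 ∧ p0) ⊢ p0
    [∧R] p0 ⊢ p0, (p0 ∧ p0)
      [Ax] p0 ⊢ p0
      [WR] p0 ⊢ p0, p0
        [Ax] p0 ⊢ p0

Result: YES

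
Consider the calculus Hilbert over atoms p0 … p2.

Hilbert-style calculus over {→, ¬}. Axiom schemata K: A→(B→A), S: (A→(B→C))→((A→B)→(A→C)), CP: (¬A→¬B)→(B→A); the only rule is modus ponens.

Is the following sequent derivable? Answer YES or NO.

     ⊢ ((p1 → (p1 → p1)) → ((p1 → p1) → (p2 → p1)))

Truth-table refutation:
  v=000: Γ:[] Δ:[((p1 → (p1 → p1)) → ((p1 → p1) → (p2 → p1)))=T] refutes=False
  v=001: Γ:[] Δ:[((p1 → (p1 → p1)) → ((p1 → p1) → (p2 → p1)))=F] refutes=True  ← countermodel

Result: NO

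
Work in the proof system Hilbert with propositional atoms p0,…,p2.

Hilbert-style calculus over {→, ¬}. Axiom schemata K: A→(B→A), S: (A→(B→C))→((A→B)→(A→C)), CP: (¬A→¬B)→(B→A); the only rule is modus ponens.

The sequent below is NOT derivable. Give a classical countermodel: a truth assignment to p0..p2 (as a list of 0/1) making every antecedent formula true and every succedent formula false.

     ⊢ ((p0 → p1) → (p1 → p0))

Truth-table refutation:
  v=000: Γ:[] Δ:[((p0 → p1) → (p1 → p0))=T] refutes=False
  v=001: Γ:[] Δ:[((p0 → p1) → (p1 → p0))=T] refutes=False
  v=010: Γ:[] Δ:[((p0 → p1) → (p1 → p0))=F] refutes=True  ← countermodel

Result: [0, 1, 0]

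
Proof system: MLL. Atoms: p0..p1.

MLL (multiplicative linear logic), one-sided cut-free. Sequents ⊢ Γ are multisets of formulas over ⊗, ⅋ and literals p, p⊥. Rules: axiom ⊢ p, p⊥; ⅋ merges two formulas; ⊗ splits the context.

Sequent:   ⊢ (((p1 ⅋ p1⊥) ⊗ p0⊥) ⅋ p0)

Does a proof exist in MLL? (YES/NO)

Proof tree:
[⅋]  ⊢ (((p1 ⅋ p1⊥) ⊗ p0⊥) ⅋ p0)
  [⊗]  ⊢ p0, ((p1 ⅋ p1⊥) ⊗ p0⊥)
    [⅋]  ⊢ (p1 ⅋ p1⊥)
      [Ax]  ⊢ p1, p1⊥
    [Ax]  ⊢ p0, p0⊥

Result: YES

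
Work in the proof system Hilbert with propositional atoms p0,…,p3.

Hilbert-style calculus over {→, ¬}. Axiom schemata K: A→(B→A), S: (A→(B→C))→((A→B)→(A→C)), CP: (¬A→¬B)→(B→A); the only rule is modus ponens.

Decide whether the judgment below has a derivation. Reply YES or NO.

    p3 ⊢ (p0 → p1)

Search for a countermodel by truth-table:
  v=0000: Γ:[p3=F] Δ:[(p0 → p1)=T] refutes=False
  v=0001: Γ:[p3=T] Δ:[(p0 → p1)=T] refutes=False
  v=0010: Γ:[p3=F] Δ:[(p0 → p1)=T] refutes=False
  v=0011: Γ:[p3=T] Δ:[(p0 → p1)=T] refutes=False
  v=0100: Γ:[p3=F] Δ:[(p0 → p1)=T] refutes=False
  v=0101: Γ:[p3=T] Δ:[(p0 → p1)=T] refutes=False
  v=0110: Γ:[p3=F] Δ:[(p0 → p1)=T] refutes=False
  v=0111: Γ:[p3=T] Δ:[(p0 → p1)=T] refutes=False
  v=1000: Γ:[p3=F] Δ:[(p0 → p1)=F] refutes=False
  v=1001: Γ:[p3=T] Δ:[(p0 → p1)=F] refutes=True  ← countermodel

Result: NO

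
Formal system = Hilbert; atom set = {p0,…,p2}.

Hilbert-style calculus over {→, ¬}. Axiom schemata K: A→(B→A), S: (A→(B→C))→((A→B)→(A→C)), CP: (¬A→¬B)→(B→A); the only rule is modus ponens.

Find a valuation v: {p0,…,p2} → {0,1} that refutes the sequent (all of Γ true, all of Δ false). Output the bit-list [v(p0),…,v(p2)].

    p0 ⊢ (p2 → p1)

Truth-table refutation:
  v=000: Γ:[p0=F] Δ:[(p2 → p1)=T] refutes=False
  v=001: Γ:[p0=F] Δ:[(p2 → p1)=F] refutes=False
  v=010: Γ:[p0=F] Δ:[(p2 → p1)=T] refutes=False
  v=011: Γ:[p0=F] Δ:[(p2 → p1)=T] refutes=False
  v=100: Γ:[p0=T] Δ:[(p2 → p1)=T] refutes=False
  v=101: Γ:[p0=T] Δ:[(p2 → p1)=F] refutes=True  ← countermodel

Result: [1, 0, 1]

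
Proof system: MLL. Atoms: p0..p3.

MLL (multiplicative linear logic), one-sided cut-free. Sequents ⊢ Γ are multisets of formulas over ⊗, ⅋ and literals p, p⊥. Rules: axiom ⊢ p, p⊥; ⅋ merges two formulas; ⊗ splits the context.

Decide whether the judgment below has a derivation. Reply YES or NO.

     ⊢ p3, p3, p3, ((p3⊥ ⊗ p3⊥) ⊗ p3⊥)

Proof tree:
[⊗]  ⊢ p3, p3, p3, ((p3⊥ ⊗ p3⊥) ⊗ p3⊥)
  [⊗]  ⊢ p3, p3, (p3⊥ ⊗ p3⊥)
    [Ax]  ⊢ p3, p3⊥
    [Ax]  ⊢ p3, p3⊥
  [Ax]  ⊢ p3, p3⊥

Result: YES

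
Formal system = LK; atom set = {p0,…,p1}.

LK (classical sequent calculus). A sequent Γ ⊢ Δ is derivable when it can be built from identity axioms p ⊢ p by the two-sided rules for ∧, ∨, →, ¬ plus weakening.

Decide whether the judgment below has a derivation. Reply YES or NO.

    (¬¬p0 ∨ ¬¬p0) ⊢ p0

Derivation trace:
[∨L] (¬¬p0 ∨ ¬¬p0) ⊢ p0
  [¬L] ¬¬p0 ⊢ p0
    [¬R]  ⊢ p0, ¬p0
      [Ax] p0 ⊢ p0
  [¬L] ¬¬p0 ⊢ p0
    [¬R]  ⊢ p0, ¬p0
      [Ax] p0 ⊢ p0

Result: YES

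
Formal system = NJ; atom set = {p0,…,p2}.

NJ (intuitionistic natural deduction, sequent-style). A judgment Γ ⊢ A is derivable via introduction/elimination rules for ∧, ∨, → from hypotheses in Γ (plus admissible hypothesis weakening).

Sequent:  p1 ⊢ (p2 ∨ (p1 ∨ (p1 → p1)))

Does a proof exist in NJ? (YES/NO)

Proof tree:
[∨I₂] p1 ⊢ (p2 ∨ (p1 ∨ (p1 → p1)))
  [Wk] p1 ⊢ (p1 ∨ (p1 → p1))
    [∨I₂]  ⊢ (p1 ∨ (p1 → p1))
      [→I]  ⊢ (p1 → p1)
        [Ax] p1 ⊢ p1

Result: YES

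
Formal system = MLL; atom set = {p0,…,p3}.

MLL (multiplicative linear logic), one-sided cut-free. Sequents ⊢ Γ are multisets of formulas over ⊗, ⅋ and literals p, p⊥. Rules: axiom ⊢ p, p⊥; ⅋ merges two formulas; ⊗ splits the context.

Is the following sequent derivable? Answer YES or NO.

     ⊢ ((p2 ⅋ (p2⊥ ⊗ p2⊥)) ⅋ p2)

Derivation trace:
[⅋]  ⊢ ((p2 ⅋ (p2⊥ ⊗ p2⊥)) ⅋ p2)
  [⅋]  ⊢ p2, (p2 ⅋ (p2⊥ ⊗ p2⊥))
    [⊗]  ⊢ p2, p2, (p2⊥ ⊗ p2⊥)
      [Ax]  ⊢ p2, p2⊥
      [Ax]  ⊢ p2, p2⊥

Result: YES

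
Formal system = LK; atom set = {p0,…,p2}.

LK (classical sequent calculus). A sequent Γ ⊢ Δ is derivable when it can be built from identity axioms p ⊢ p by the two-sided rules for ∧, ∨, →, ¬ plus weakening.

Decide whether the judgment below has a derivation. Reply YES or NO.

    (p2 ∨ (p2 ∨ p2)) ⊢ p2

Derivation trace:
[∨L] (p2 ∨ (p2 ∨ p2)) ⊢ p2
  [Ax] p2 ⊢ p2
  [∨L] (p2 ∨ p2) ⊢ p2
    [Ax] p2 ⊢ p2
    [Ax] p2 ⊢ p2

Result: YES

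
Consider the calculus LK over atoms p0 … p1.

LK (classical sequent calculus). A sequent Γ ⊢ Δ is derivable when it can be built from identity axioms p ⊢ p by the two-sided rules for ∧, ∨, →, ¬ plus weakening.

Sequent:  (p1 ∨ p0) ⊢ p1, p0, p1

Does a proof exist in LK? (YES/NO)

Proof tree:
[WR] (p1 ∨ p0) ⊢ p1, p0, p1
  [∨L] (p1 ∨ p0) ⊢ p1, p0
    [Ax] p1 ⊢ p1
    [Ax] p0 ⊢ p0

Result: YES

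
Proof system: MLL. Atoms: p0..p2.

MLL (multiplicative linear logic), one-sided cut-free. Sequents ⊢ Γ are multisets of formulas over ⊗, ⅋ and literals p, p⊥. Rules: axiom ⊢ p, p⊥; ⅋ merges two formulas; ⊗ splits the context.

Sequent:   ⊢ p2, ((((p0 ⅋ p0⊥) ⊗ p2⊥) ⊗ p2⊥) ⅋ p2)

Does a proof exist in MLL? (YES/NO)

Proof tree:
[⅋]  ⊢ p2, ((((p0 ⅋ p0⊥) ⊗ p2⊥) ⊗ p2⊥) ⅋ p2)
  [⊗]  ⊢ p2, p2, (((p0 ⅋ p0⊥) ⊗ p2⊥) ⊗ p2⊥)
    [⊗]  ⊢ p2, ((p0 ⅋ p0⊥) ⊗ p2⊥)
      [⅋]  ⊢ (p0 ⅋ p0⊥)
        [Ax]  ⊢ p0, p0⊥
      [Ax]  ⊢ p2, p2⊥
    [Ax]  ⊢ p2, p2⊥

Result: YES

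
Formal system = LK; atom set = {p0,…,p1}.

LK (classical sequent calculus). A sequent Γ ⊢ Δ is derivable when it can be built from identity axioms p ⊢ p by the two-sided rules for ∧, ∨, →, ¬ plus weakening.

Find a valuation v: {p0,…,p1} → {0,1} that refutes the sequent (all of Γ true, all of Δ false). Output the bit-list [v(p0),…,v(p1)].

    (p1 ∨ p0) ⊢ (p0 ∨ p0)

Search for a countermodel by truth-table:
  v=00: Γ:[(p1 ∨ p0)=F] Δ:[(p0 ∨ p0)=F] refutes=False
  v=01: Γ:[(p1 ∨ p0)=T] Δ:[(p0 ∨ p0)=F] refutes=True  ← countermodel

Result: [0, 1]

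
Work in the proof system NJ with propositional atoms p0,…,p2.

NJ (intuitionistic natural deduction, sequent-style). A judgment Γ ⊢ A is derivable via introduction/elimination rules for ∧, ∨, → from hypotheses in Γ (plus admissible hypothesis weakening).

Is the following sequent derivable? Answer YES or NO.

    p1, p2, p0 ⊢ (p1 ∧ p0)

Derivation (root first):
[∧I] p1, p2, p0 ⊢ (p1 ∧ p0)
  [Ax] p1 ⊢ p1
  [Wk] p0, p2 ⊢ p0
    [Ax] p0 ⊢ p0

Result: YES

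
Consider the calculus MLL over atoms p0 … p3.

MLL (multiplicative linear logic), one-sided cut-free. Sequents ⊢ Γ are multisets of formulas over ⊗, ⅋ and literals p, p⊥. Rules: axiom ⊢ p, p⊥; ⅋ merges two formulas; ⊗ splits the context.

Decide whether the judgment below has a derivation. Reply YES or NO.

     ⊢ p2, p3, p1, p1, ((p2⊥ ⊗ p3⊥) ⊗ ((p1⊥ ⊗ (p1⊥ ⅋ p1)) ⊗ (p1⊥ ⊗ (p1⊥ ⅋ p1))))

Derivation (root first):
[⊗]  ⊢ p2, p3, p1, p1, ((p2⊥ ⊗ p3⊥) ⊗ ((p1⊥ ⊗ (p1⊥ ⅋ p1)) ⊗ (p1⊥ ⊗ (p1⊥ ⅋ p1))))
  [⊗]  ⊢ p2, p3, (p2⊥ ⊗ p3⊥)
    [Ax]  ⊢ p2, p2⊥
    [Ax]  ⊢ p3, p3⊥
  [⊗]  ⊢ p1, p1, ((p1⊥ ⊗ (p1⊥ ⅋ p1)) ⊗ (p1⊥ ⊗ (p1⊥ ⅋ p1)))
    [⊗]  ⊢ p1, (p1⊥ ⊗ (p1⊥ ⅋ p1))
      [Ax]  ⊢ p1, p1⊥
      [⅋]  ⊢ (p1⊥ ⅋ p1)
        [Ax]  ⊢ p1, p1⊥
    [⊗]  ⊢ p1, (p1⊥ ⊗ (p1⊥ ⅋ p1))
      [Ax]  ⊢ p1, p1⊥
      [⅋]  ⊢ (p1⊥ ⅋ p1)
        [Ax]  ⊢ p1, p1⊥

Result: YES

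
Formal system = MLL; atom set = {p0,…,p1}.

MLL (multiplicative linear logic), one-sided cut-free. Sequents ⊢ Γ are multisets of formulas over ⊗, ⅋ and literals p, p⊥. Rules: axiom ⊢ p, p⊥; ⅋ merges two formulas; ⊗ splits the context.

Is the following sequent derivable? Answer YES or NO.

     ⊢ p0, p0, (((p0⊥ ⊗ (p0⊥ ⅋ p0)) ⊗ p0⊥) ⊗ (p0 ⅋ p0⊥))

Derivation (root first):
[⊗]  ⊢ p0, p0, (((p0⊥ ⊗ (p0⊥ ⅋ p0)) ⊗ p0⊥) ⊗ (p0 ⅋ p0⊥))
  [⊗]  ⊢ p0, p0, ((p0⊥ ⊗ (p0⊥ ⅋ p0)) ⊗ p0⊥)
    [⊗]  ⊢ p0, (p0⊥ ⊗ (p0⊥ ⅋ p0))
      [Ax]  ⊢ p0, p0⊥
      [⅋]  ⊢ (p0⊥ ⅋ p0)
        [Ax]  ⊢ p0, p0⊥
    [Ax]  ⊢ p0, p0⊥
  [⅋]  ⊢ (p0 ⅋ p0⊥)
    [Ax]  ⊢ p0, p0⊥

Result: YES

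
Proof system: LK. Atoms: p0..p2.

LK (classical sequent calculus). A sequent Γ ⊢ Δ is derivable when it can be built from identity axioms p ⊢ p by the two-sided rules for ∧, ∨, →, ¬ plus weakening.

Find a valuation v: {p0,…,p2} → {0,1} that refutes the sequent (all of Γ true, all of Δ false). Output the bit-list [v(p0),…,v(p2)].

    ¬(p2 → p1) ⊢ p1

Enumerate valuations to refute Γ ⊢ Δ:
  v=000: Γ:[¬(p2 → p1)=F] Δ:[p1=F] refutes=False
  v=001: Γ:[¬(p2 → p1)=T] Δ:[p1=F] refutes=True  ← countermodel

Result: [0, 0, 1]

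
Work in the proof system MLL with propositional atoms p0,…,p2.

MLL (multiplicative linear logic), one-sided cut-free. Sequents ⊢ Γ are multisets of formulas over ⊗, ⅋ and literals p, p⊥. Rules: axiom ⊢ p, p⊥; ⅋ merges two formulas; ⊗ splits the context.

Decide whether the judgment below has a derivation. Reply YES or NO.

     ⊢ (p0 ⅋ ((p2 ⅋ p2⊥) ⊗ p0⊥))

Derivation trace:
[⅋]  ⊢ (p0 ⅋ ((p2 ⅋ p2⊥) ⊗ p0⊥))
  [⊗]  ⊢ p0, ((p2 ⅋ p2⊥) ⊗ p0⊥)
    [⅋]  ⊢ (p2 ⅋ p2⊥)
      [Ax]  ⊢ p2, p2⊥
    [Ax]  ⊢ p0, p0⊥

Result: YES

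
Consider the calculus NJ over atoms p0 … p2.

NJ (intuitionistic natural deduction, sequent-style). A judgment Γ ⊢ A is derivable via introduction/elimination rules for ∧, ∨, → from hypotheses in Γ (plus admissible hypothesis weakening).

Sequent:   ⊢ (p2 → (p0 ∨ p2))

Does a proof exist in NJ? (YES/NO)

Derivation (root first):
[→I]  ⊢ (p2 → (p0 ∨ p2))
  [∨I₂] p2 ⊢ (p0 ∨ p2)
    [Ax] p2 ⊢ p2

Result: YES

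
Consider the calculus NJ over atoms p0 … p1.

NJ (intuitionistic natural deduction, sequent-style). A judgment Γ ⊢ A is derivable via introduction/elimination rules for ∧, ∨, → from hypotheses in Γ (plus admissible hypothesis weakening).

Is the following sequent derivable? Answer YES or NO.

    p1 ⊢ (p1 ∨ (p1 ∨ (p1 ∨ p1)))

Derivation (root first):
[∨I₂] p1 ⊢ (p1 ∨ (p1 ∨ (p1 ∨ p1)))
  [∨I₂] p1 ⊢ (p1 ∨ (p1 ∨ p1))
    [∨I₂] p1 ⊢ (p1 ∨ p1)
      [Ax] p1 ⊢ p1

Result: YES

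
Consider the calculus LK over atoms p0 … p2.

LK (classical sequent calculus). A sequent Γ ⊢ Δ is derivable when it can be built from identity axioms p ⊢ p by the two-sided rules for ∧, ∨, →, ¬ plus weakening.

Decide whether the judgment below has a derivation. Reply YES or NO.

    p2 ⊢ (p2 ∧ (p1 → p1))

Derivation (root first):
[∧R] p2 ⊢ (p2 ∧ (p1 → p1))
  [Ax] p2 ⊢ p2
  [→R]  ⊢ (p1 → p1)
    [Ax] p1 ⊢ p1

Result: YES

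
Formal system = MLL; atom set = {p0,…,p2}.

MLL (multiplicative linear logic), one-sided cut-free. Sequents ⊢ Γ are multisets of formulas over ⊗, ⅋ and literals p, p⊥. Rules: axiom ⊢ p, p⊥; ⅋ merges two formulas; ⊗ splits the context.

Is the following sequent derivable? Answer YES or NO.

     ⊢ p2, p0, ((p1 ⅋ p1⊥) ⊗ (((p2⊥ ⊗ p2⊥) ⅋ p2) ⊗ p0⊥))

Derivation (root first):
[⊗]  ⊢ p2, p0, ((p1 ⅋ p1⊥) ⊗ (((p2⊥ ⊗ p2⊥) ⅋ p2) ⊗ p0⊥))
  [⅋]  ⊢ (p1 ⅋ p1⊥)
    [Ax]  ⊢ p1, p1⊥
  [⊗]  ⊢ p2, p0, (((p2⊥ ⊗ p2⊥) ⅋ p2) ⊗ p0⊥)
    [⅋]  ⊢ p2, ((p2⊥ ⊗ p2⊥) ⅋ p2)
      [⊗]  ⊢ p2, p2, (p2⊥ ⊗ p2⊥)
        [Ax]  ⊢ p2, p2⊥
        [Ax]  ⊢ p2, p2⊥
    [Ax]  ⊢ p0, p0⊥

Result: YES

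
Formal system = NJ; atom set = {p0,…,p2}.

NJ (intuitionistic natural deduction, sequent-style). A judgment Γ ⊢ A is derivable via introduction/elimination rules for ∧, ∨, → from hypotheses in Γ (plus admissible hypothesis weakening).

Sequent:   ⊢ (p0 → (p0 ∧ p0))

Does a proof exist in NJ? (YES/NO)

Derivation (root first):
[→I]  ⊢ (p0 → (p0 ∧ p0))
  [∧I] p0 ⊢ (p0 ∧ p0)
    [Ax] p0 ⊢ p0
    [Ax] p0 ⊢ p0

Result: YES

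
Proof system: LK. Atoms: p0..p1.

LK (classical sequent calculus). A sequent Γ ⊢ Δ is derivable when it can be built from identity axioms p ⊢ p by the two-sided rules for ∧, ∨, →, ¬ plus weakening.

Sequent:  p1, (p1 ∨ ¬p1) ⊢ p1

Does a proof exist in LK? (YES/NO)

Proof tree:
[∨L] p1, (p1 ∨ ¬p1) ⊢ p1
  [Ax] p1 ⊢ p1
  [¬L] p1, ¬p1 ⊢ 
    [Ax] p1 ⊢ p1

Result: YES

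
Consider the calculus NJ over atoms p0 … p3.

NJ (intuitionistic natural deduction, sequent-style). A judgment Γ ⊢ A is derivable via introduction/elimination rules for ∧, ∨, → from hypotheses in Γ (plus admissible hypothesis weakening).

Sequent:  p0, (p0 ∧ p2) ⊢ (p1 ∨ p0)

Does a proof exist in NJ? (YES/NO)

Derivation (root first):
[Wk] p0, (p0 ∧ p2) ⊢ (p1 ∨ p0)
  [∨I₂] p0 ⊢ (p1 ∨ p0)
    [Ax] p0 ⊢ p0

Result: YES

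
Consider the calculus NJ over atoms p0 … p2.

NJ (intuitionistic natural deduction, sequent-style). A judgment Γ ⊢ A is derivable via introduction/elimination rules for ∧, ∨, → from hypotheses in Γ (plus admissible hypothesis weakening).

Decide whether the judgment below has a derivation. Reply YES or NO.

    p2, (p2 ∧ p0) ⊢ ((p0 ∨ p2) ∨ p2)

Derivation (root first):
[∨I₁] p2, (p2 ∧ p0) ⊢ ((p0 ∨ p2) ∨ p2)
  [Wk] p2, (p2 ∧ p0) ⊢ (p0 ∨ p2)
    [∨I₂] p2 ⊢ (p0 ∨ p2)
      [Ax] p2 ⊢ p2

Result: YES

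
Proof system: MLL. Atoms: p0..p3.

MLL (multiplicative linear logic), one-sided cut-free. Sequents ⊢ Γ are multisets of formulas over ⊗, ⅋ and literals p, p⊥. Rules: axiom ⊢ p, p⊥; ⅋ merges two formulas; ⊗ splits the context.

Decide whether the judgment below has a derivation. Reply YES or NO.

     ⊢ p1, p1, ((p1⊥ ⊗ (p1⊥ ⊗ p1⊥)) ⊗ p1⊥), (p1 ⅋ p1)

Derivation trace:
[⅋]  ⊢ p1, p1, ((p1⊥ ⊗ (p1⊥ ⊗ p1⊥)) ⊗ p1⊥), (p1 ⅋ p1)
  [⊗]  ⊢ p1, p1, p1, p1, ((p1⊥ ⊗ (p1⊥ ⊗ p1⊥)) ⊗ p1⊥)
    [⊗]  ⊢ p1, p1, p1, (p1⊥ ⊗ (p1⊥ ⊗ p1⊥))
      [Ax]  ⊢ p1, p1⊥
      [⊗]  ⊢ p1, p1, (p1⊥ ⊗ p1⊥)
        [Ax]  ⊢ p1, p1⊥
        [Ax]  ⊢ p1, p1⊥
    [Ax]  ⊢ p1, p1⊥

Result: YES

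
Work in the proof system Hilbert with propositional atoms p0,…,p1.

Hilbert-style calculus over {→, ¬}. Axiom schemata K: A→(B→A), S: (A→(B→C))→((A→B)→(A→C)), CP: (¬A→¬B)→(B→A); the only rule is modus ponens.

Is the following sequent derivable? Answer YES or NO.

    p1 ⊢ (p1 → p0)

Enumerate valuations to refute Γ ⊢ Δ:
  v=00: Γ:[p1=F] Δ:[(p1 → p0)=T] refutes=False
  v=01: Γ:[p1=T] Δ:[(p1 → p0)=F] refutes=True  ← countermodel

Result: NO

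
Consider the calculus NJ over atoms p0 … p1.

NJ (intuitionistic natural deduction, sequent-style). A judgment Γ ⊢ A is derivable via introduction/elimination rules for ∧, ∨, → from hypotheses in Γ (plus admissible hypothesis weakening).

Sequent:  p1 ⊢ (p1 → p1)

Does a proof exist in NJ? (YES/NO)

Derivation trace:
[→I] p1 ⊢ (p1 → p1)
  [Wk] p1, p1 ⊢ p1
    [Ax] p1 ⊢ p1

Result: YES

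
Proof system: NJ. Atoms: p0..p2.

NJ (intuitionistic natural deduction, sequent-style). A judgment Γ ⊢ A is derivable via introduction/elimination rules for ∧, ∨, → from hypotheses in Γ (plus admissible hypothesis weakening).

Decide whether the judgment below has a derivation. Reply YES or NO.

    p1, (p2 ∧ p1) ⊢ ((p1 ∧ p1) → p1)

Derivation trace:
[→I] p1, (p2 ∧ p1) ⊢ ((p1 ∧ p1) → p1)
  [Wk] p1, (p1 ∧ p1), (p2 ∧ p1) ⊢ p1
    [Wk] p1, (p1 ∧ p1) ⊢ p1
      [Ax] p1 ⊢ p1

Result: YES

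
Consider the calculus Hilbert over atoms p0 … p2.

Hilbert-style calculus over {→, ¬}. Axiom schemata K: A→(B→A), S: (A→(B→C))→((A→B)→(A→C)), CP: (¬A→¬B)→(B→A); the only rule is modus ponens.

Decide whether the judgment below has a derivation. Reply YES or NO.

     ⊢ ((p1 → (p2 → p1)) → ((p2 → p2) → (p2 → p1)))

Truth-table refutation:
  v=000: Γ:[] Δ:[((p1 → (p2 → p1)) → ((p2 → p2) → (p2 → p1)))=T] refutes=False
  v=001: Γ:[] Δ:[((p1 → (p2 → p1)) → ((p2 → p2) → (p2 → p1)))=F] refutes=True  ← countermodel

Result: NO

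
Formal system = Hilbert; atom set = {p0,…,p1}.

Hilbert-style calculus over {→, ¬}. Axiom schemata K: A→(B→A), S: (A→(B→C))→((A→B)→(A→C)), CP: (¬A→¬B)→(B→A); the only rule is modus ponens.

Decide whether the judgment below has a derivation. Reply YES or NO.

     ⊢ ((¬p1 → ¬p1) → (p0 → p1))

Truth-table refutation:
  v=00: Γ:[] Δ:[((¬p1 → ¬p1) → (p0 → p1))=T] refutes=False
  v=01: Γ:[] Δ:[((¬p1 → ¬p1) → (p0 → p1))=T] refutes=False
  v=10: Γ:[] Δ:[((¬p1 → ¬p1) → (p0 → p1))=F] refutes=True  ← countermodel

Result: NO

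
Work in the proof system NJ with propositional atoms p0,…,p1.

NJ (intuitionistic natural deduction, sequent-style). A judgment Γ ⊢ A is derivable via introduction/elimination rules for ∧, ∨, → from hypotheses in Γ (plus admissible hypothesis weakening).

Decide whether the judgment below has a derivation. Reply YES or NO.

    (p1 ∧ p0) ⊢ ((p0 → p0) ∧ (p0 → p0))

Derivation (root first):
[∧I] (p1 ∧ p0) ⊢ ((p0 → p0) ∧ (p0 → p0))
  [Wk] (p1 ∧ p0) ⊢ (p0 → p0)
    [→I]  ⊢ (p0 → p0)
      [Ax] p0 ⊢ p0
  [Wk] (p1 ∧ p0) ⊢ (p0 → p0)
    [→I]  ⊢ (p0 → p0)
      [Ax] p0 ⊢ p0

Result: YES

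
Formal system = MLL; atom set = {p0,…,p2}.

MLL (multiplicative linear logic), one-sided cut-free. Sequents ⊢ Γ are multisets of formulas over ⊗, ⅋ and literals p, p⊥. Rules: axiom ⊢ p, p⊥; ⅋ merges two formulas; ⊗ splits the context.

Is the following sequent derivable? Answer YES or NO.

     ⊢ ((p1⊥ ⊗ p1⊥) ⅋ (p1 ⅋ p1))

Derivation trace:
[⅋]  ⊢ ((p1⊥ ⊗ p1⊥) ⅋ (p1 ⅋ p1))
  [⅋]  ⊢ (p1⊥ ⊗ p1⊥), (p1 ⅋ p1)
    [⊗]  ⊢ p1, p1, (p1⊥ ⊗ p1⊥)
      [Ax]  ⊢ p1, p1⊥
      [Ax]  ⊢ p1, p1⊥

Result: YES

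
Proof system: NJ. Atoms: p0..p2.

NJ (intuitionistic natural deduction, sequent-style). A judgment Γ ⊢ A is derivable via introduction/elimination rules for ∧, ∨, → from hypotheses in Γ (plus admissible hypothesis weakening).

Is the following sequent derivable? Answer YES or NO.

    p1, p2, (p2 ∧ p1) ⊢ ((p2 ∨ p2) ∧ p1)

Derivation trace:
[∧I] p1, p2, (p2 ∧ p1) ⊢ ((p2 ∨ p2) ∧ p1)
  [∨I₂] p2, (p2 ∧ p1) ⊢ (p2 ∨ p2)
    [Wk] p2, (p2 ∧ p1) ⊢ p2
      [Ax] p2 ⊢ p2
  [Ax] p1 ⊢ p1

Result: YES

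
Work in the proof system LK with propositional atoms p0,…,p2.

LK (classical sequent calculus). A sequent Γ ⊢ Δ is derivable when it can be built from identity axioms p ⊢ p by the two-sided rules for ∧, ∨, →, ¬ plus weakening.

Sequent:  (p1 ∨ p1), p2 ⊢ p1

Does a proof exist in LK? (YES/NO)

Derivation trace:
[WL] (p1 ∨ p1), p2 ⊢ p1
  [∨L] (p1 ∨ p1) ⊢ p1
    [Ax] p1 ⊢ p1
    [Ax] p1 ⊢ p1

Result: YES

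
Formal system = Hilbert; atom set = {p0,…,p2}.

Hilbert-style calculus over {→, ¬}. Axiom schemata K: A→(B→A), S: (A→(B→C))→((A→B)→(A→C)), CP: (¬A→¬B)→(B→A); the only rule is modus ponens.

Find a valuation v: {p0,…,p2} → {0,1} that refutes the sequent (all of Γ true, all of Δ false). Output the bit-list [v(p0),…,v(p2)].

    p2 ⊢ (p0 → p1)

Search for a countermodel by truth-table:
  v=000: Γ:[p2=F] Δ:[(p0 → p1)=T] refutes=False
  v=001: Γ:[p2=T] Δ:[(p0 → p1)=T] refutes=False
  v=010: Γ:[p2=F] Δ:[(p0 → p1)=T] refutes=False
  v=011: Γ:[p2=T] Δ:[(p0 → p1)=T] refutes=False
  v=100: Γ:[p2=F] Δ:[(p0 → p1)=F] refutes=False
  v=101: Γ:[p2=T] Δ:[(p0 → p1)=F] refutes=True  ← countermodel

Result: [1, 0, 1]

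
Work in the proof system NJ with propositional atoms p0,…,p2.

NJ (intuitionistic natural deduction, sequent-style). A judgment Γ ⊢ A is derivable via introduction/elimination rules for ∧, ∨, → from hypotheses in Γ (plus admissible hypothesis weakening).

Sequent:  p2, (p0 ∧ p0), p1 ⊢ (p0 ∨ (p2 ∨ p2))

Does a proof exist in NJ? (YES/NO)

Derivation trace:
[Wk] p2, (p0 ∧ p0), p1 ⊢ (p0 ∨ (p2 ∨ p2))
  [∨I₂] p2, (p0 ∧ p0) ⊢ (p0 ∨ (p2 ∨ p2))
    [∨I₂] p2, (p0 ∧ p0) ⊢ (p2 ∨ p2)
      [Wk] p2, (p0 ∧ p0) ⊢ p2
        [Ax] p2 ⊢ p2

Result: YES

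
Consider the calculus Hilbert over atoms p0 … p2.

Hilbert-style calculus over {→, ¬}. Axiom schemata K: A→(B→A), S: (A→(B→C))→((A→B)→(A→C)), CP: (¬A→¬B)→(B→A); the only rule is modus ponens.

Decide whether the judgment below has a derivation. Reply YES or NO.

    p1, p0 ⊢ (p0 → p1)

Derivation (root first):
[MP] p1, p0 ⊢ (p0 → p1)
  [K]  ⊢ (p1 → (p0 → p1))
  [MP] p1, p0 ⊢ p1
    [MP] p1 ⊢ (p0 → p1)
      [K]  ⊢ (p1 → (p0 → p1))
      [Hyp] p1 ⊢ p1
    [Hyp] p0 ⊢ p0

Result: YES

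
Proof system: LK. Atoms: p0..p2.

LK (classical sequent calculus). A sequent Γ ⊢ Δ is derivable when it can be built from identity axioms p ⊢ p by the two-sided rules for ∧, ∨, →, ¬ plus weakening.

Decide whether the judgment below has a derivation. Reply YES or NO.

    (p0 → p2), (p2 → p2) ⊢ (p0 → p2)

Derivation (root first):
[→R] (p0 → p2), (p2 → p2) ⊢ (p0 → p2)
  [→L] (p0 → p2), p0, (p2 → p2) ⊢ p2
    [→L] p0, (p0 → p2) ⊢ p2
      [Ax] p0 ⊢ p0
      [Ax] p2 ⊢ p2
    [Ax] p2 ⊢ p2

Result: YES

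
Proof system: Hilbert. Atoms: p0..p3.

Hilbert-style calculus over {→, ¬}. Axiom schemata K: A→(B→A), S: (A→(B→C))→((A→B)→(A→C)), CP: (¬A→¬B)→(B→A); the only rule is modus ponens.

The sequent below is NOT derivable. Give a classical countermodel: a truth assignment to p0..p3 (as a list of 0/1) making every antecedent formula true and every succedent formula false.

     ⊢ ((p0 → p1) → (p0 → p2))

Truth-table refutation:
  v=0000: Γ:[] Δ:[((p0 → p1) → (p0 → p2))=T] refutes=False
  v=0001: Γ:[] Δ:[((p0 → p1) → (p0 → p2))=T] refutes=False
  v=0010: Γ:[] Δ:[((p0 → p1) → (p0 → p2))=T] refutes=False
  v=0011: Γ:[] Δ:[((p0 → p1) → (p0 → p2))=T] refutes=False
  v=0100: Γ:[] Δ:[((p0 → p1) → (p0 → p2))=T] refutes=False
  v=0101: Γ:[] Δ:[((p0 → p1) → (p0 → p2))=T] refutes=False
  v=0110: Γ:[] Δ:[((p0 → p1) → (p0 → p2))=T] refutes=False
  v=0111: Γ:[] Δ:[((p0 → p1) → (p0 → p2))=T] refutes=False
  v=1000: Γ:[] Δ:[((p0 → p1) → (p0 → p2))=T] refutes=False
  v=1001: Γ:[] Δ:[((p0 → p1) → (p0 → p2))=T] refutes=False
  v=1010: Γ:[] Δ:[((p0 → p1) → (p0 → p2))=T] refutes=False
  v=1011: Γ:[] Δ:[((p0 → p1) → (p0 → p2))=T] refutes=False
  v=1100: Γ:[] Δ:[((p0 → p1) → (p0 → p2))=F] refutes=True  ← countermodel

Result: [1, 1, 0, 0]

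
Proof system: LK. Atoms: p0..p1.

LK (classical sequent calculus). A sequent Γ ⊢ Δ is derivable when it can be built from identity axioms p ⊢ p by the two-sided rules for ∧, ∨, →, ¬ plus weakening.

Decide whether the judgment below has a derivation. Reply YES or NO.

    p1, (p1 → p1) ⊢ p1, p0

Derivation trace:
[WR] p1, (p1 → p1) ⊢ p1, p0
  [→L] p1, (p1 → p1) ⊢ p1
    [WL] p1, p1 ⊢ p1
      [Ax] p1 ⊢ p1
    [WL] p1, p1 ⊢ p1
      [Ax] p1 ⊢ p1

Result: YES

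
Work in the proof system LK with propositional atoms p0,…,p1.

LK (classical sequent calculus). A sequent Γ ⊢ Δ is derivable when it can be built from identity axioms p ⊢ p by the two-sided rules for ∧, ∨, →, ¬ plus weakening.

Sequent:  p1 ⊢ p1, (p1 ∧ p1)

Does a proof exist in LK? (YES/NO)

Derivation trace:
[∧R] p1 ⊢ p1, (p1 ∧ p1)
  [WR] p1 ⊢ p1, p1
    [Ax] p1 ⊢ p1
  [Ax] p1 ⊢ p1

Result: YES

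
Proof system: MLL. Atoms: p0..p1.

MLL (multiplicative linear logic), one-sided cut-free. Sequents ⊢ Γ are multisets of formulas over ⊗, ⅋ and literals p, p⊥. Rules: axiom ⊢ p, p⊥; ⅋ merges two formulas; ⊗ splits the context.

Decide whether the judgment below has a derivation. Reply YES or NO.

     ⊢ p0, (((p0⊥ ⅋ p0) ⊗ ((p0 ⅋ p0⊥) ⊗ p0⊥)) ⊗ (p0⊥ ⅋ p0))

Derivation trace:
[⊗]  ⊢ p0, (((p0⊥ ⅋ p0) ⊗ ((p0 ⅋ p0⊥) ⊗ p0⊥)) ⊗ (p0⊥ ⅋ p0))
  [⊗]  ⊢ p0, ((p0⊥ ⅋ p0) ⊗ ((p0 ⅋ p0⊥) ⊗ p0⊥))
    [⅋]  ⊢ (p0⊥ ⅋ p0)
      [Ax]  ⊢ p0, p0⊥
    [⊗]  ⊢ p0, ((p0 ⅋ p0⊥) ⊗ p0⊥)
      [⅋]  ⊢ (p0 ⅋ p0⊥)
        [Ax]  ⊢ p0, p0⊥
      [Ax]  ⊢ p0, p0⊥
  [⅋]  ⊢ (p0⊥ ⅋ p0)
    [Ax]  ⊢ p0, p0⊥

Result: YES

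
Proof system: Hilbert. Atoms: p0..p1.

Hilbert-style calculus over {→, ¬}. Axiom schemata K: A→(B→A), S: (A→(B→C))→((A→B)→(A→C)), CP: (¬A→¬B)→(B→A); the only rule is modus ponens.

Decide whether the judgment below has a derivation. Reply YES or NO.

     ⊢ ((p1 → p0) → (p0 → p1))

Enumerate valuations to refute Γ ⊢ Δ:
  v=00: Γ:[] Δ:[((p1 → p0) → (p0 → p1))=T] refutes=False
  v=01: Γ:[] Δ:[((p1 → p0) → (p0 → p1))=T] refutes=False
  v=10: Γ:[] Δ:[((p1 → p0) → (p0 → p1))=F] refutes=True  ← countermodel

Result: NO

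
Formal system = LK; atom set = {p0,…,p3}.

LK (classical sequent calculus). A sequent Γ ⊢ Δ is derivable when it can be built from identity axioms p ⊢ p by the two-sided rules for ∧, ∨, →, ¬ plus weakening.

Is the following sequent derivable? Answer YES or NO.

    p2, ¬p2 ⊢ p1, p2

Derivation trace:
[WR] p2, ¬p2 ⊢ p1, p2
  [WR] p2, ¬p2 ⊢ p1
    [¬L] p2, ¬p2 ⊢ 
      [Ax] p2 ⊢ p2

Result: YES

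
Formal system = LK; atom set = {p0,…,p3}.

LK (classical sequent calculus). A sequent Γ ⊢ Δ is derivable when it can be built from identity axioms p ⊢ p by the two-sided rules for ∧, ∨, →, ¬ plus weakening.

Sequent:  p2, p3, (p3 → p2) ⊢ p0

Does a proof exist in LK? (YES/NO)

Search for a countermodel by truth-table:
  v=0000: Γ:[p2=F, p3=F, (p3 → p2)=T] Δ:[p0=F] refutes=False
  v=0001: Γ:[p2=F, p3=T, (p3 → p2)=F] Δ:[p0=F] refutes=False
  v=0010: Γ:[p2=T, p3=F, (p3 → p2)=T] Δ:[p0=F] refutes=False
  v=0011: Γ:[p2=T, p3=T, (p3 → p2)=T] Δ:[p0=F] refutes=True  ← countermodel

Result: NO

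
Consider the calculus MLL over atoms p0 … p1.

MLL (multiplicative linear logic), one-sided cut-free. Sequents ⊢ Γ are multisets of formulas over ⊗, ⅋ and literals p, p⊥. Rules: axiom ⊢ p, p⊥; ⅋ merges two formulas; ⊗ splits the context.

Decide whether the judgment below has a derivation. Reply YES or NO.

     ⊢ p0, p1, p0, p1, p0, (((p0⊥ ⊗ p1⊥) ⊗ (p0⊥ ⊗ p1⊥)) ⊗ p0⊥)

Derivation trace:
[⊗]  ⊢ p0, p1, p0, p1, p0, (((p0⊥ ⊗ p1⊥) ⊗ (p0⊥ ⊗ p1⊥)) ⊗ p0⊥)
  [⊗]  ⊢ p0, p1, p0, p1, ((p0⊥ ⊗ p1⊥) ⊗ (p0⊥ ⊗ p1⊥))
    [⊗]  ⊢ p0, p1, (p0⊥ ⊗ p1⊥)
      [Ax]  ⊢ p0, p0⊥
      [Ax]  ⊢ p1, p1⊥
    [⊗]  ⊢ p0, p1, (p0⊥ ⊗ p1⊥)
      [Ax]  ⊢ p0, p0⊥
      [Ax]  ⊢ p1, p1⊥
  [Ax]  ⊢ p0, p0⊥

Result: YES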